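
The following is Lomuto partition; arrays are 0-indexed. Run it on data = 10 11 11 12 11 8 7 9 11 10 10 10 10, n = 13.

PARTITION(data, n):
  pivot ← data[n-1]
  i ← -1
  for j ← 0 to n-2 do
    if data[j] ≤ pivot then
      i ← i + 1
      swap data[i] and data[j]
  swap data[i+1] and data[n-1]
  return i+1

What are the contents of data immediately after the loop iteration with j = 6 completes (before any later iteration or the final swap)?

10 8 7 12 11 11 11 9 11 10 10 10 10

pivot = data[12] = 10; i = -1
j=0: data[0]=10 ≤ 10 → i=0, swap data[0],data[0] (no change) → 10 11 11 12 11 8 7 9 11 10 10 10 10
j=1: data[1]=11 > 10 → no swap
j=2: data[2]=11 > 10 → no swap
j=3: data[3]=12 > 10 → no swap
j=4: data[4]=11 > 10 → no swap
j=5: data[5]=8 ≤ 10 → i=1, swap data[1],data[5] → 10 8 11 12 11 11 7 9 11 10 10 10 10
j=6: data[6]=7 ≤ 10 → i=2, swap data[2],data[6] → 10 8 7 12 11 11 11 9 11 10 10 10 10
(after j=6) data = 10 8 7 12 11 11 11 9 11 10 10 10 10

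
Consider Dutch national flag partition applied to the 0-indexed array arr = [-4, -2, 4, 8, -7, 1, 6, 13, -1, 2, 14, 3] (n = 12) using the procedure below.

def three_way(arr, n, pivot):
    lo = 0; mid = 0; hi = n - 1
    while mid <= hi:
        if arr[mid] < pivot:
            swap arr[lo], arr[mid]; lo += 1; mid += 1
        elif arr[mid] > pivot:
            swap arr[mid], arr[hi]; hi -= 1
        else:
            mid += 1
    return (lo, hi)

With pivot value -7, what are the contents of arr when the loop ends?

lo=0 mid=0 hi=11
-4>-7: swap(0,11), hi=10 ⇒ [3, -2, 4, 8, -7, 1, 6, 13, -1, 2, 14, -4]
3>-7: swap(0,10), hi=9 ⇒ [14, -2, 4, 8, -7, 1, 6, 13, -1, 2, 3, -4]
14>-7: swap(0,9), hi=8 ⇒ [2, -2, 4, 8, -7, 1, 6, 13, -1, 14, 3, -4]
2>-7: swap(0,8), hi=7 ⇒ [-1, -2, 4, 8, -7, 1, 6, 13, 2, 14, 3, -4]
-1>-7: swap(0,7), hi=6 ⇒ [13, -2, 4, 8, -7, 1, 6, -1, 2, 14, 3, -4]
13>-7: swap(0,6), hi=5 ⇒ [6, -2, 4, 8, -7, 1, 13, -1, 2, 14, 3, -4]
6>-7: swap(0,5), hi=4 ⇒ [1, -2, 4, 8, -7, 6, 13, -1, 2, 14, 3, -4]
1>-7: swap(0,4), hi=3 ⇒ [-7, -2, 4, 8, 1, 6, 13, -1, 2, 14, 3, -4]
-7=-7: mid=1
-2>-7: swap(1,3), hi=2 ⇒ [-7, 8, 4, -2, 1, 6, 13, -1, 2, 14, 3, -4]
8>-7: swap(1,2), hi=1 ⇒ [-7, 4, 8, -2, 1, 6, 13, -1, 2, 14, 3, -4]
4>-7: swap(1,1), hi=0 ⇒ [-7, 4, 8, -2, 1, 6, 13, -1, 2, 14, 3, -4]
done. lo=0 hi=0; arr=[-7, 4, 8, -2, 1, 6, 13, -1, 2, 14, 3, -4]

[-7, 4, 8, -2, 1, 6, 13, -1, 2, 14, 3, -4]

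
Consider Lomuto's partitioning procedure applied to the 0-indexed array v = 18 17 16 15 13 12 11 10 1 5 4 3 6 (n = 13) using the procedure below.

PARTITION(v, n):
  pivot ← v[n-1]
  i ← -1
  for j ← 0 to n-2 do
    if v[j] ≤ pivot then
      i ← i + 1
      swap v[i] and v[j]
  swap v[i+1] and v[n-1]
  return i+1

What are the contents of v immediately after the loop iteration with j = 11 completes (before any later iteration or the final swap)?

1 5 4 3 13 12 11 10 18 17 16 15 6

pivot = v[12] = 6; i = -1
j=0: v[0]=18 > 6 → no swap
j=1: v[1]=17 > 6 → no swap
j=2: v[2]=16 > 6 → no swap
j=3: v[3]=15 > 6 → no swap
j=4: v[4]=13 > 6 → no swap
j=5: v[5]=12 > 6 → no swap
j=6: v[6]=11 > 6 → no swap
j=7: v[7]=10 > 6 → no swap
j=8: v[8]=1 ≤ 6 → i=0, swap v[0],v[8] → 1 17 16 15 13 12 11 10 18 5 4 3 6
j=9: v[9]=5 ≤ 6 → i=1, swap v[1],v[9] → 1 5 16 15 13 12 11 10 18 17 4 3 6
j=10: v[10]=4 ≤ 6 → i=2, swap v[2],v[10] → 1 5 4 15 13 12 11 10 18 17 16 3 6
j=11: v[11]=3 ≤ 6 → i=3, swap v[3],v[11] → 1 5 4 3 13 12 11 10 18 17 16 15 6
(after j=11) v = 1 5 4 3 13 12 11 10 18 17 16 15 6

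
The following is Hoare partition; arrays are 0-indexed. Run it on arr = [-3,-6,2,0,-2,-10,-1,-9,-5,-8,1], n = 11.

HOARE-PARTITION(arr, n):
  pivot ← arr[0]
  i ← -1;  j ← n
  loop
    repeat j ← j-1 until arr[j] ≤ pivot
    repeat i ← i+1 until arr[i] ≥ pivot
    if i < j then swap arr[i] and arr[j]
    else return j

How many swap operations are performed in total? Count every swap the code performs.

4

pivot = arr[0] = -3; i = -1, j = 11
j→9 (arr[9]=-8≤-3), i→0 (arr[0]=-3≥-3); i<j, swap → [-8,-6,2,0,-2,-10,-1,-9,-5,-3,1]
j→8 (arr[8]=-5≤-3), i→2 (arr[2]=2≥-3); i<j, swap → [-8,-6,-5,0,-2,-10,-1,-9,2,-3,1]
j→7 (arr[7]=-9≤-3), i→3 (arr[3]=0≥-3); i<j, swap → [-8,-6,-5,-9,-2,-10,-1,0,2,-3,1]
j→5 (arr[5]=-10≤-3), i→4 (arr[4]=-2≥-3); i<j, swap → [-8,-6,-5,-9,-10,-2,-1,0,2,-3,1]
j→4, i→5; i≥j, return j=4. arr = [-8,-6,-5,-9,-10,-2,-1,0,2,-3,1]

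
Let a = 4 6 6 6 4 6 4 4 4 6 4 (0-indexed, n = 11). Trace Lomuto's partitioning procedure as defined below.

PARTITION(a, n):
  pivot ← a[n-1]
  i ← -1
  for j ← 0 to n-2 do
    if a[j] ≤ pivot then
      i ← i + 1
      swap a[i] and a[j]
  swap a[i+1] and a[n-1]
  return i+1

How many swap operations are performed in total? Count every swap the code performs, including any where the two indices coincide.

6

pivot=4, i=-1
j=0: 4≤4, i=0, swap(0,0) ⇒ 4 6 6 6 4 6 4 4 4 6 4
j=1: 6>4, skip
j=2: 6>4, skip
j=3: 6>4, skip
j=4: 4≤4, i=1, swap(1,4) ⇒ 4 4 6 6 6 6 4 4 4 6 4
j=5: 6>4, skip
j=6: 4≤4, i=2, swap(2,6) ⇒ 4 4 4 6 6 6 6 4 4 6 4
j=7: 4≤4, i=3, swap(3,7) ⇒ 4 4 4 4 6 6 6 6 4 6 4
j=8: 4≤4, i=4, swap(4,8) ⇒ 4 4 4 4 4 6 6 6 6 6 4
j=9: 6>4, skip
swap(5,10) ⇒ 4 4 4 4 4 4 6 6 6 6 6; return 5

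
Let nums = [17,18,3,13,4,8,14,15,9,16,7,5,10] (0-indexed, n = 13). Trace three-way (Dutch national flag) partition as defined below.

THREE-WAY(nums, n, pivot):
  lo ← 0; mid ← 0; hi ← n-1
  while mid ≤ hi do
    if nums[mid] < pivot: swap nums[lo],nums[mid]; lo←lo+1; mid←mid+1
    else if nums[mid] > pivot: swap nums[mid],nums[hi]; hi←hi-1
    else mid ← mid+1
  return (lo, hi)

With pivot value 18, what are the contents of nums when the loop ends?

[17,3,13,4,8,14,15,9,16,7,5,10,18]

lo=0 mid=0 hi=12
17<18: swap(0,0), lo=1 mid=1 ⇒ [17,18,3,13,4,8,14,15,9,16,7,5,10]
18=18: mid=2
3<18: swap(1,2), lo=2 mid=3 ⇒ [17,3,18,13,4,8,14,15,9,16,7,5,10]
13<18: swap(2,3), lo=3 mid=4 ⇒ [17,3,13,18,4,8,14,15,9,16,7,5,10]
4<18: swap(3,4), lo=4 mid=5 ⇒ [17,3,13,4,18,8,14,15,9,16,7,5,10]
8<18: swap(4,5), lo=5 mid=6 ⇒ [17,3,13,4,8,18,14,15,9,16,7,5,10]
14<18: swap(5,6), lo=6 mid=7 ⇒ [17,3,13,4,8,14,18,15,9,16,7,5,10]
15<18: swap(6,7), lo=7 mid=8 ⇒ [17,3,13,4,8,14,15,18,9,16,7,5,10]
9<18: swap(7,8), lo=8 mid=9 ⇒ [17,3,13,4,8,14,15,9,18,16,7,5,10]
16<18: swap(8,9), lo=9 mid=10 ⇒ [17,3,13,4,8,14,15,9,16,18,7,5,10]
7<18: swap(9,10), lo=10 mid=11 ⇒ [17,3,13,4,8,14,15,9,16,7,18,5,10]
5<18: swap(10,11), lo=11 mid=12 ⇒ [17,3,13,4,8,14,15,9,16,7,5,18,10]
10<18: swap(11,12), lo=12 mid=13 ⇒ [17,3,13,4,8,14,15,9,16,7,5,10,18]
done. lo=12 hi=12; nums=[17,3,13,4,8,14,15,9,16,7,5,10,18]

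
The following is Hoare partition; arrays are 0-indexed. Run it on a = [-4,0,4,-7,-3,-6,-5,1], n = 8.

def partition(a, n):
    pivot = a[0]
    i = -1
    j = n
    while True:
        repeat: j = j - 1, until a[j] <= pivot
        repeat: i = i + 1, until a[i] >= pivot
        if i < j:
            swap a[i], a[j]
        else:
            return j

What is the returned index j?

2

pivot=-4
j stops at 6 (-5), i stops at 0 (-4); swap ⇒ [-5,0,4,-7,-3,-6,-4,1]
j stops at 5 (-6), i stops at 1 (0); swap ⇒ [-5,-6,4,-7,-3,0,-4,1]
j stops at 3 (-7), i stops at 2 (4); swap ⇒ [-5,-6,-7,4,-3,0,-4,1]
j stops at 2, i stops at 3; i≥j ⇒ return 2. a=[-5,-6,-7,4,-3,0,-4,1]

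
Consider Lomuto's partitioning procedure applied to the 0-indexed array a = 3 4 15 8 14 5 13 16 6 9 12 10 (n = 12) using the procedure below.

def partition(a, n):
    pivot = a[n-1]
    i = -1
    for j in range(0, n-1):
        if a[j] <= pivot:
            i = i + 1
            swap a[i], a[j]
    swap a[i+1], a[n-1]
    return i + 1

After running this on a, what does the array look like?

pivot = a[11] = 10; i = -1
j=0: a[0]=3 ≤ 10 → i=0, swap a[0],a[0] (no change) → 3 4 15 8 14 5 13 16 6 9 12 10
j=1: a[1]=4 ≤ 10 → i=1, swap a[1],a[1] (no change) → 3 4 15 8 14 5 13 16 6 9 12 10
j=2: a[2]=15 > 10 → no swap
j=3: a[3]=8 ≤ 10 → i=2, swap a[2],a[3] → 3 4 8 15 14 5 13 16 6 9 12 10
j=4: a[4]=14 > 10 → no swap
j=5: a[5]=5 ≤ 10 → i=3, swap a[3],a[5] → 3 4 8 5 14 15 13 16 6 9 12 10
j=6: a[6]=13 > 10 → no swap
j=7: a[7]=16 > 10 → no swap
j=8: a[8]=6 ≤ 10 → i=4, swap a[4],a[8] → 3 4 8 5 6 15 13 16 14 9 12 10
j=9: a[9]=9 ≤ 10 → i=5, swap a[5],a[9] → 3 4 8 5 6 9 13 16 14 15 12 10
j=10: a[10]=12 > 10 → no swap
final swap a[6],a[11] → 3 4 8 5 6 9 10 16 14 15 12 13; return 6

3 4 8 5 6 9 10 16 14 15 12 13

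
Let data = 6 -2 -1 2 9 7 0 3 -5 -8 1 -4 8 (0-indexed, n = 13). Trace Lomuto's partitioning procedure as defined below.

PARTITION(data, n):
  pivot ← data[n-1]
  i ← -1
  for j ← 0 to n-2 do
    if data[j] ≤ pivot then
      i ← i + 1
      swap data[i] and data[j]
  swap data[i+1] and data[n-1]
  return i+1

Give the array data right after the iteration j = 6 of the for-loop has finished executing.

6 -2 -1 2 7 0 9 3 -5 -8 1 -4 8

pivot=8, i=-1
j=0: 6≤8, i=0, swap(0,0) ⇒ 6 -2 -1 2 9 7 0 3 -5 -8 1 -4 8
j=1: -2≤8, i=1, swap(1,1) ⇒ 6 -2 -1 2 9 7 0 3 -5 -8 1 -4 8
j=2: -1≤8, i=2, swap(2,2) ⇒ 6 -2 -1 2 9 7 0 3 -5 -8 1 -4 8
j=3: 2≤8, i=3, swap(3,3) ⇒ 6 -2 -1 2 9 7 0 3 -5 -8 1 -4 8
j=4: 9>8, skip
j=5: 7≤8, i=4, swap(4,5) ⇒ 6 -2 -1 2 7 9 0 3 -5 -8 1 -4 8
j=6: 0≤8, i=5, swap(5,6) ⇒ 6 -2 -1 2 7 0 9 3 -5 -8 1 -4 8
(after j=6) data = 6 -2 -1 2 7 0 9 3 -5 -8 1 -4 8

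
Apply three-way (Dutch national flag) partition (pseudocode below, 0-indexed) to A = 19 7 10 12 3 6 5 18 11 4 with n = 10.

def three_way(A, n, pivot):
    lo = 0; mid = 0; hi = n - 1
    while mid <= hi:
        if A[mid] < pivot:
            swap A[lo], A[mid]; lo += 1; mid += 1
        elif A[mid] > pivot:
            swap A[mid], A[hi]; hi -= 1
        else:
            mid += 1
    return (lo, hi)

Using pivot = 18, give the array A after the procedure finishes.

pivot = 18; lo=0, mid=0, hi=9
A[mid]=19>18: swap A[0],A[9]; hi=8 → 4 7 10 12 3 6 5 18 11 19
A[mid]=4<18: swap A[0],A[0]; lo=1,mid=1 → 4 7 10 12 3 6 5 18 11 19
A[mid]=7<18: swap A[1],A[1]; lo=2,mid=2 → 4 7 10 12 3 6 5 18 11 19
A[mid]=10<18: swap A[2],A[2]; lo=3,mid=3 → 4 7 10 12 3 6 5 18 11 19
A[mid]=12<18: swap A[3],A[3]; lo=4,mid=4 → 4 7 10 12 3 6 5 18 11 19
A[mid]=3<18: swap A[4],A[4]; lo=5,mid=5 → 4 7 10 12 3 6 5 18 11 19
A[mid]=6<18: swap A[5],A[5]; lo=6,mid=6 → 4 7 10 12 3 6 5 18 11 19
A[mid]=5<18: swap A[6],A[6]; lo=7,mid=7 → 4 7 10 12 3 6 5 18 11 19
A[mid]=18=18: mid=8
A[mid]=11<18: swap A[7],A[8]; lo=8,mid=9 → 4 7 10 12 3 6 5 11 18 19
end: lo=8, hi=8; A = 4 7 10 12 3 6 5 11 18 19

4 7 10 12 3 6 5 11 18 19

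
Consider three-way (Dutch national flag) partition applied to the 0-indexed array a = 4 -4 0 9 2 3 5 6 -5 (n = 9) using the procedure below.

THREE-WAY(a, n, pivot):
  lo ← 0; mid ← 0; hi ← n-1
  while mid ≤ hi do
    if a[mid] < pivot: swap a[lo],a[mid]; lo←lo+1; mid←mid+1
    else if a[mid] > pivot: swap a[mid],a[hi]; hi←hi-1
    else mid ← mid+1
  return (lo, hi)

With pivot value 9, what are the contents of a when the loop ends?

4 -4 0 2 3 5 6 -5 9

pivot = 9; lo=0, mid=0, hi=8
a[mid]=4<9: swap a[0],a[0]; lo=1,mid=1 → 4 -4 0 9 2 3 5 6 -5
a[mid]=-4<9: swap a[1],a[1]; lo=2,mid=2 → 4 -4 0 9 2 3 5 6 -5
a[mid]=0<9: swap a[2],a[2]; lo=3,mid=3 → 4 -4 0 9 2 3 5 6 -5
a[mid]=9=9: mid=4
a[mid]=2<9: swap a[3],a[4]; lo=4,mid=5 → 4 -4 0 2 9 3 5 6 -5
a[mid]=3<9: swap a[4],a[5]; lo=5,mid=6 → 4 -4 0 2 3 9 5 6 -5
a[mid]=5<9: swap a[5],a[6]; lo=6,mid=7 → 4 -4 0 2 3 5 9 6 -5
a[mid]=6<9: swap a[6],a[7]; lo=7,mid=8 → 4 -4 0 2 3 5 6 9 -5
a[mid]=-5<9: swap a[7],a[8]; lo=8,mid=9 → 4 -4 0 2 3 5 6 -5 9
end: lo=8, hi=8; a = 4 -4 0 2 3 5 6 -5 9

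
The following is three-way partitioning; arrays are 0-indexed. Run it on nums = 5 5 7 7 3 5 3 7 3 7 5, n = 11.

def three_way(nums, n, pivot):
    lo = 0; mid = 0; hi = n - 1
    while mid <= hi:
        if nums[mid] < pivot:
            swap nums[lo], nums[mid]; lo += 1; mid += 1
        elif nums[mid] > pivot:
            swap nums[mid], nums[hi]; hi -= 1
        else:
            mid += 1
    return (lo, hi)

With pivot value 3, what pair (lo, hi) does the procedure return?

(0, 2)

lo=0 mid=0 hi=10
5>3: swap(0,10), hi=9 ⇒ 5 5 7 7 3 5 3 7 3 7 5
5>3: swap(0,9), hi=8 ⇒ 7 5 7 7 3 5 3 7 3 5 5
7>3: swap(0,8), hi=7 ⇒ 3 5 7 7 3 5 3 7 7 5 5
3=3: mid=1
5>3: swap(1,7), hi=6 ⇒ 3 7 7 7 3 5 3 5 7 5 5
7>3: swap(1,6), hi=5 ⇒ 3 3 7 7 3 5 7 5 7 5 5
3=3: mid=2
7>3: swap(2,5), hi=4 ⇒ 3 3 5 7 3 7 7 5 7 5 5
5>3: swap(2,4), hi=3 ⇒ 3 3 3 7 5 7 7 5 7 5 5
3=3: mid=3
7>3: swap(3,3), hi=2 ⇒ 3 3 3 7 5 7 7 5 7 5 5
done. lo=0 hi=2; nums=3 3 3 7 5 7 7 5 7 5 5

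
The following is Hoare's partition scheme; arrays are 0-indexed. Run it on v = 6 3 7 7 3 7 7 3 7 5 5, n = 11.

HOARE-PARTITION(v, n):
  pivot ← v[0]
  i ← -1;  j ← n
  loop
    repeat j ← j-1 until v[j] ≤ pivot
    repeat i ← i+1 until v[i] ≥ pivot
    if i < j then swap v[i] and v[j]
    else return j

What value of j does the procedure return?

pivot=6
j stops at 10 (5), i stops at 0 (6); swap ⇒ 5 3 7 7 3 7 7 3 7 5 6
j stops at 9 (5), i stops at 2 (7); swap ⇒ 5 3 5 7 3 7 7 3 7 7 6
j stops at 7 (3), i stops at 3 (7); swap ⇒ 5 3 5 3 3 7 7 7 7 7 6
j stops at 4, i stops at 5; i≥j ⇒ return 4. v=5 3 5 3 3 7 7 7 7 7 6

4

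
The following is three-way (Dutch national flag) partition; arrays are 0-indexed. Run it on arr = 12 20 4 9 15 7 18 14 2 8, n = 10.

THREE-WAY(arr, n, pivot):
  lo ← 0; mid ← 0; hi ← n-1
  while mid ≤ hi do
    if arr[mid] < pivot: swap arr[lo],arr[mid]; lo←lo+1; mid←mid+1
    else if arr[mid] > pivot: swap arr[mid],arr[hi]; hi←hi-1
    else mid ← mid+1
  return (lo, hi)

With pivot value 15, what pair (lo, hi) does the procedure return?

(7, 7)

pivot = 15; lo=0, mid=0, hi=9
arr[mid]=12<15: swap arr[0],arr[0]; lo=1,mid=1 → 12 20 4 9 15 7 18 14 2 8
arr[mid]=20>15: swap arr[1],arr[9]; hi=8 → 12 8 4 9 15 7 18 14 2 20
arr[mid]=8<15: swap arr[1],arr[1]; lo=2,mid=2 → 12 8 4 9 15 7 18 14 2 20
arr[mid]=4<15: swap arr[2],arr[2]; lo=3,mid=3 → 12 8 4 9 15 7 18 14 2 20
arr[mid]=9<15: swap arr[3],arr[3]; lo=4,mid=4 → 12 8 4 9 15 7 18 14 2 20
arr[mid]=15=15: mid=5
arr[mid]=7<15: swap arr[4],arr[5]; lo=5,mid=6 → 12 8 4 9 7 15 18 14 2 20
arr[mid]=18>15: swap arr[6],arr[8]; hi=7 → 12 8 4 9 7 15 2 14 18 20
arr[mid]=2<15: swap arr[5],arr[6]; lo=6,mid=7 → 12 8 4 9 7 2 15 14 18 20
arr[mid]=14<15: swap arr[6],arr[7]; lo=7,mid=8 → 12 8 4 9 7 2 14 15 18 20
end: lo=7, hi=7; arr = 12 8 4 9 7 2 14 15 18 20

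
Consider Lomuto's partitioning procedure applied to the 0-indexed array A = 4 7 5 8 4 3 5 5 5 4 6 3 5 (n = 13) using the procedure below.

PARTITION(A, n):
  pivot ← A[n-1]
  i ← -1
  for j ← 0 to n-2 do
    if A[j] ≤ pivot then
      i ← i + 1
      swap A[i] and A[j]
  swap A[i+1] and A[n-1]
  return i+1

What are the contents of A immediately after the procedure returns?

pivot = A[12] = 5; i = -1
j=0: A[0]=4 ≤ 5 → i=0, swap A[0],A[0] (no change) → 4 7 5 8 4 3 5 5 5 4 6 3 5
j=1: A[1]=7 > 5 → no swap
j=2: A[2]=5 ≤ 5 → i=1, swap A[1],A[2] → 4 5 7 8 4 3 5 5 5 4 6 3 5
j=3: A[3]=8 > 5 → no swap
j=4: A[4]=4 ≤ 5 → i=2, swap A[2],A[4] → 4 5 4 8 7 3 5 5 5 4 6 3 5
j=5: A[5]=3 ≤ 5 → i=3, swap A[3],A[5] → 4 5 4 3 7 8 5 5 5 4 6 3 5
j=6: A[6]=5 ≤ 5 → i=4, swap A[4],A[6] → 4 5 4 3 5 8 7 5 5 4 6 3 5
j=7: A[7]=5 ≤ 5 → i=5, swap A[5],A[7] → 4 5 4 3 5 5 7 8 5 4 6 3 5
j=8: A[8]=5 ≤ 5 → i=6, swap A[6],A[8] → 4 5 4 3 5 5 5 8 7 4 6 3 5
j=9: A[9]=4 ≤ 5 → i=7, swap A[7],A[9] → 4 5 4 3 5 5 5 4 7 8 6 3 5
j=10: A[10]=6 > 5 → no swap
j=11: A[11]=3 ≤ 5 → i=8, swap A[8],A[11] → 4 5 4 3 5 5 5 4 3 8 6 7 5
final swap A[9],A[12] → 4 5 4 3 5 5 5 4 3 5 6 7 8; return 9

4 5 4 3 5 5 5 4 3 5 6 7 8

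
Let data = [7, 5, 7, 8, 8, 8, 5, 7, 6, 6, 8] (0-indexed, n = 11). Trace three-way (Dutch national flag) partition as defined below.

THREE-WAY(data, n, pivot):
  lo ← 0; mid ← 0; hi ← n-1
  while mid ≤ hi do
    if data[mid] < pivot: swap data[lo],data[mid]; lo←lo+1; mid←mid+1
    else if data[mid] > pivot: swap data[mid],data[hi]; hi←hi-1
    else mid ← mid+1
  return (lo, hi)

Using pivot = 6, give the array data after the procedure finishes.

[5, 5, 6, 6, 8, 8, 7, 8, 7, 8, 7]

lo=0 mid=0 hi=10
7>6: swap(0,10), hi=9 ⇒ [8, 5, 7, 8, 8, 8, 5, 7, 6, 6, 7]
8>6: swap(0,9), hi=8 ⇒ [6, 5, 7, 8, 8, 8, 5, 7, 6, 8, 7]
6=6: mid=1
5<6: swap(0,1), lo=1 mid=2 ⇒ [5, 6, 7, 8, 8, 8, 5, 7, 6, 8, 7]
7>6: swap(2,8), hi=7 ⇒ [5, 6, 6, 8, 8, 8, 5, 7, 7, 8, 7]
6=6: mid=3
8>6: swap(3,7), hi=6 ⇒ [5, 6, 6, 7, 8, 8, 5, 8, 7, 8, 7]
7>6: swap(3,6), hi=5 ⇒ [5, 6, 6, 5, 8, 8, 7, 8, 7, 8, 7]
5<6: swap(1,3), lo=2 mid=4 ⇒ [5, 5, 6, 6, 8, 8, 7, 8, 7, 8, 7]
8>6: swap(4,5), hi=4 ⇒ [5, 5, 6, 6, 8, 8, 7, 8, 7, 8, 7]
8>6: swap(4,4), hi=3 ⇒ [5, 5, 6, 6, 8, 8, 7, 8, 7, 8, 7]
done. lo=2 hi=3; data=[5, 5, 6, 6, 8, 8, 7, 8, 7, 8, 7]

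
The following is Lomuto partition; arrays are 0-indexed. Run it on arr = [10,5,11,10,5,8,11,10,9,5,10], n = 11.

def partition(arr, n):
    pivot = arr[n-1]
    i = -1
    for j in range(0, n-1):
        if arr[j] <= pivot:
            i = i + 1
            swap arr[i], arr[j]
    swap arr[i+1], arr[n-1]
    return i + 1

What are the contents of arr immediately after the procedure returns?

pivot = arr[10] = 10; i = -1
j=0: arr[0]=10 ≤ 10 → i=0, swap arr[0],arr[0] (no change) → [10,5,11,10,5,8,11,10,9,5,10]
j=1: arr[1]=5 ≤ 10 → i=1, swap arr[1],arr[1] (no change) → [10,5,11,10,5,8,11,10,9,5,10]
j=2: arr[2]=11 > 10 → no swap
j=3: arr[3]=10 ≤ 10 → i=2, swap arr[2],arr[3] → [10,5,10,11,5,8,11,10,9,5,10]
j=4: arr[4]=5 ≤ 10 → i=3, swap arr[3],arr[4] → [10,5,10,5,11,8,11,10,9,5,10]
j=5: arr[5]=8 ≤ 10 → i=4, swap arr[4],arr[5] → [10,5,10,5,8,11,11,10,9,5,10]
j=6: arr[6]=11 > 10 → no swap
j=7: arr[7]=10 ≤ 10 → i=5, swap arr[5],arr[7] → [10,5,10,5,8,10,11,11,9,5,10]
j=8: arr[8]=9 ≤ 10 → i=6, swap arr[6],arr[8] → [10,5,10,5,8,10,9,11,11,5,10]
j=9: arr[9]=5 ≤ 10 → i=7, swap arr[7],arr[9] → [10,5,10,5,8,10,9,5,11,11,10]
final swap arr[8],arr[10] → [10,5,10,5,8,10,9,5,10,11,11]; return 8

[10,5,10,5,8,10,9,5,10,11,11]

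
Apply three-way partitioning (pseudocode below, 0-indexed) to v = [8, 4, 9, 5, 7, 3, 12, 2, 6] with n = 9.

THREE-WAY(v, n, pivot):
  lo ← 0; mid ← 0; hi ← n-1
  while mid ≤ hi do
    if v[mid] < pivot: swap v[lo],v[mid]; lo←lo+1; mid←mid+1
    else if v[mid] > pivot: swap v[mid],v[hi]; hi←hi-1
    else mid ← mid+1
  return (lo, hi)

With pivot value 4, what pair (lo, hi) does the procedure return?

(2, 2)

pivot = 4; lo=0, mid=0, hi=8
v[mid]=8>4: swap v[0],v[8]; hi=7 → [6, 4, 9, 5, 7, 3, 12, 2, 8]
v[mid]=6>4: swap v[0],v[7]; hi=6 → [2, 4, 9, 5, 7, 3, 12, 6, 8]
v[mid]=2<4: swap v[0],v[0]; lo=1,mid=1 → [2, 4, 9, 5, 7, 3, 12, 6, 8]
v[mid]=4=4: mid=2
v[mid]=9>4: swap v[2],v[6]; hi=5 → [2, 4, 12, 5, 7, 3, 9, 6, 8]
v[mid]=12>4: swap v[2],v[5]; hi=4 → [2, 4, 3, 5, 7, 12, 9, 6, 8]
v[mid]=3<4: swap v[1],v[2]; lo=2,mid=3 → [2, 3, 4, 5, 7, 12, 9, 6, 8]
v[mid]=5>4: swap v[3],v[4]; hi=3 → [2, 3, 4, 7, 5, 12, 9, 6, 8]
v[mid]=7>4: swap v[3],v[3]; hi=2 → [2, 3, 4, 7, 5, 12, 9, 6, 8]
end: lo=2, hi=2; v = [2, 3, 4, 7, 5, 12, 9, 6, 8]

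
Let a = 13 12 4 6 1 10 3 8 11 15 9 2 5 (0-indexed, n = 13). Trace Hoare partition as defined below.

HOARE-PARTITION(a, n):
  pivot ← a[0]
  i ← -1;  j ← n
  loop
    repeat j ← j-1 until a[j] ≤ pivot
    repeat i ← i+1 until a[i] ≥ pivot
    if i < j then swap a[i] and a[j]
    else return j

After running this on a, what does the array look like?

5 12 4 6 1 10 3 8 11 2 9 15 13

pivot = a[0] = 13; i = -1, j = 13
j→12 (a[12]=5≤13), i→0 (a[0]=13≥13); i<j, swap → 5 12 4 6 1 10 3 8 11 15 9 2 13
j→11 (a[11]=2≤13), i→9 (a[9]=15≥13); i<j, swap → 5 12 4 6 1 10 3 8 11 2 9 15 13
j→10, i→11; i≥j, return j=10. a = 5 12 4 6 1 10 3 8 11 2 9 15 13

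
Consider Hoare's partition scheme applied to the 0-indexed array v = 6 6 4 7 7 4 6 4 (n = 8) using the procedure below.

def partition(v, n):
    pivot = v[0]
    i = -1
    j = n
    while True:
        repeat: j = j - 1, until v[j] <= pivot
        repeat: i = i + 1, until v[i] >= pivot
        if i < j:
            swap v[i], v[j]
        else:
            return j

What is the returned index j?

3

pivot = v[0] = 6; i = -1, j = 8
j→7 (v[7]=4≤6), i→0 (v[0]=6≥6); i<j, swap → 4 6 4 7 7 4 6 6
j→6 (v[6]=6≤6), i→1 (v[1]=6≥6); i<j, swap → 4 6 4 7 7 4 6 6
j→5 (v[5]=4≤6), i→3 (v[3]=7≥6); i<j, swap → 4 6 4 4 7 7 6 6
j→3, i→4; i≥j, return j=3. v = 4 6 4 4 7 7 6 6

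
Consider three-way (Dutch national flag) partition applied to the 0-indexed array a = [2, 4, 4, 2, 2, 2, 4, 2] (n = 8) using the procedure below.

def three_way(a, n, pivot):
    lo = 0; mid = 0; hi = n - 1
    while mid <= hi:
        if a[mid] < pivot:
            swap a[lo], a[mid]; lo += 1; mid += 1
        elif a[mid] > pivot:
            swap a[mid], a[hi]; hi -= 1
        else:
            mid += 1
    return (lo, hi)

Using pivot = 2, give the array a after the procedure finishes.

[2, 2, 2, 2, 2, 4, 4, 4]

lo=0 mid=0 hi=7
2=2: mid=1
4>2: swap(1,7), hi=6 ⇒ [2, 2, 4, 2, 2, 2, 4, 4]
2=2: mid=2
4>2: swap(2,6), hi=5 ⇒ [2, 2, 4, 2, 2, 2, 4, 4]
4>2: swap(2,5), hi=4 ⇒ [2, 2, 2, 2, 2, 4, 4, 4]
2=2: mid=3
2=2: mid=4
2=2: mid=5
done. lo=0 hi=4; a=[2, 2, 2, 2, 2, 4, 4, 4]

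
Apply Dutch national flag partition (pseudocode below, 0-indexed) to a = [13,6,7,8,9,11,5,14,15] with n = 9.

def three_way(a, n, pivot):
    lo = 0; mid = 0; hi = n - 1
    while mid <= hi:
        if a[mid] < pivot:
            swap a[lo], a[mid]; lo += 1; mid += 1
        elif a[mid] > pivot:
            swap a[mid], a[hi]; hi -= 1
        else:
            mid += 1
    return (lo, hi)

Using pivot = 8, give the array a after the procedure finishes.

lo=0 mid=0 hi=8
13>8: swap(0,8), hi=7 ⇒ [15,6,7,8,9,11,5,14,13]
15>8: swap(0,7), hi=6 ⇒ [14,6,7,8,9,11,5,15,13]
14>8: swap(0,6), hi=5 ⇒ [5,6,7,8,9,11,14,15,13]
5<8: swap(0,0), lo=1 mid=1 ⇒ [5,6,7,8,9,11,14,15,13]
6<8: swap(1,1), lo=2 mid=2 ⇒ [5,6,7,8,9,11,14,15,13]
7<8: swap(2,2), lo=3 mid=3 ⇒ [5,6,7,8,9,11,14,15,13]
8=8: mid=4
9>8: swap(4,5), hi=4 ⇒ [5,6,7,8,11,9,14,15,13]
11>8: swap(4,4), hi=3 ⇒ [5,6,7,8,11,9,14,15,13]
done. lo=3 hi=3; a=[5,6,7,8,11,9,14,15,13]

[5,6,7,8,11,9,14,15,13]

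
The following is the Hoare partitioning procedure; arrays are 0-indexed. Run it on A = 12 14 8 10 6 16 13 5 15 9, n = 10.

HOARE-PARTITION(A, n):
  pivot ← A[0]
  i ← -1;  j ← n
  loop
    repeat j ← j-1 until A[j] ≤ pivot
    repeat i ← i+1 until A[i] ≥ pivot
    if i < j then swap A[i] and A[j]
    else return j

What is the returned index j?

pivot = A[0] = 12; i = -1, j = 10
j→9 (A[9]=9≤12), i→0 (A[0]=12≥12); i<j, swap → 9 14 8 10 6 16 13 5 15 12
j→7 (A[7]=5≤12), i→1 (A[1]=14≥12); i<j, swap → 9 5 8 10 6 16 13 14 15 12
j→4, i→5; i≥j, return j=4. A = 9 5 8 10 6 16 13 14 15 12

4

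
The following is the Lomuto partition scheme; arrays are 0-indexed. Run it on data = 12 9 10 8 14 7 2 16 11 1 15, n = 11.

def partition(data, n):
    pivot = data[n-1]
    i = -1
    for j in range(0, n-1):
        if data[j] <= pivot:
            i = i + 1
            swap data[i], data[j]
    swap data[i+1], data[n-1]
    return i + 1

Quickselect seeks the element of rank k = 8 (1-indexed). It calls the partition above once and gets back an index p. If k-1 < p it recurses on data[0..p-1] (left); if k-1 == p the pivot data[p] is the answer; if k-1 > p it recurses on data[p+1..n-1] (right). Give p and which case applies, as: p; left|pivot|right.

pivot = data[10] = 15; i = -1
j=0: data[0]=12 ≤ 15 → i=0, swap data[0],data[0] (no change) → 12 9 10 8 14 7 2 16 11 1 15
j=1: data[1]=9 ≤ 15 → i=1, swap data[1],data[1] (no change) → 12 9 10 8 14 7 2 16 11 1 15
j=2: data[2]=10 ≤ 15 → i=2, swap data[2],data[2] (no change) → 12 9 10 8 14 7 2 16 11 1 15
j=3: data[3]=8 ≤ 15 → i=3, swap data[3],data[3] (no change) → 12 9 10 8 14 7 2 16 11 1 15
j=4: data[4]=14 ≤ 15 → i=4, swap data[4],data[4] (no change) → 12 9 10 8 14 7 2 16 11 1 15
j=5: data[5]=7 ≤ 15 → i=5, swap data[5],data[5] (no change) → 12 9 10 8 14 7 2 16 11 1 15
j=6: data[6]=2 ≤ 15 → i=6, swap data[6],data[6] (no change) → 12 9 10 8 14 7 2 16 11 1 15
j=7: data[7]=16 > 15 → no swap
j=8: data[8]=11 ≤ 15 → i=7, swap data[7],data[8] → 12 9 10 8 14 7 2 11 16 1 15
j=9: data[9]=1 ≤ 15 → i=8, swap data[8],data[9] → 12 9 10 8 14 7 2 11 1 16 15
final swap data[9],data[10] → 12 9 10 8 14 7 2 11 1 15 16; return 9
p = 9; k-1 = 7 < 9 ⇒ left

9; left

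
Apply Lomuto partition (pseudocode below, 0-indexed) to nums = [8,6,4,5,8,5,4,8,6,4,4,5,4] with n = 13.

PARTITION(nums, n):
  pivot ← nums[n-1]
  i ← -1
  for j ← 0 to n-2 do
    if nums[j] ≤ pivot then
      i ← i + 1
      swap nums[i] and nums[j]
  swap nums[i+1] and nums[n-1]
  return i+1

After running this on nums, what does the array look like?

[4,4,4,4,4,5,6,8,6,8,5,5,8]

pivot=4, i=-1
j=0: 8>4, skip
j=1: 6>4, skip
j=2: 4≤4, i=0, swap(0,2) ⇒ [4,6,8,5,8,5,4,8,6,4,4,5,4]
j=3: 5>4, skip
j=4: 8>4, skip
j=5: 5>4, skip
j=6: 4≤4, i=1, swap(1,6) ⇒ [4,4,8,5,8,5,6,8,6,4,4,5,4]
j=7: 8>4, skip
j=8: 6>4, skip
j=9: 4≤4, i=2, swap(2,9) ⇒ [4,4,4,5,8,5,6,8,6,8,4,5,4]
j=10: 4≤4, i=3, swap(3,10) ⇒ [4,4,4,4,8,5,6,8,6,8,5,5,4]
j=11: 5>4, skip
swap(4,12) ⇒ [4,4,4,4,4,5,6,8,6,8,5,5,8]; return 4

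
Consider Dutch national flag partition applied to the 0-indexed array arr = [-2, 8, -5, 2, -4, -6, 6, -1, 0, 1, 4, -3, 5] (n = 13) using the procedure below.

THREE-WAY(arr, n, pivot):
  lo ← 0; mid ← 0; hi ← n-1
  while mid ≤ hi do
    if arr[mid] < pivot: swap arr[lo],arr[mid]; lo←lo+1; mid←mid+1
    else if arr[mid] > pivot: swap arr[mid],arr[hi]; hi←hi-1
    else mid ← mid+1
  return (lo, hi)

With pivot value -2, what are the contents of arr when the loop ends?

[-3, -5, -6, -4, -2, 6, -1, 0, 1, 4, 2, 5, 8]

pivot = -2; lo=0, mid=0, hi=12
arr[mid]=-2=-2: mid=1
arr[mid]=8>-2: swap arr[1],arr[12]; hi=11 → [-2, 5, -5, 2, -4, -6, 6, -1, 0, 1, 4, -3, 8]
arr[mid]=5>-2: swap arr[1],arr[11]; hi=10 → [-2, -3, -5, 2, -4, -6, 6, -1, 0, 1, 4, 5, 8]
arr[mid]=-3<-2: swap arr[0],arr[1]; lo=1,mid=2 → [-3, -2, -5, 2, -4, -6, 6, -1, 0, 1, 4, 5, 8]
arr[mid]=-5<-2: swap arr[1],arr[2]; lo=2,mid=3 → [-3, -5, -2, 2, -4, -6, 6, -1, 0, 1, 4, 5, 8]
arr[mid]=2>-2: swap arr[3],arr[10]; hi=9 → [-3, -5, -2, 4, -4, -6, 6, -1, 0, 1, 2, 5, 8]
arr[mid]=4>-2: swap arr[3],arr[9]; hi=8 → [-3, -5, -2, 1, -4, -6, 6, -1, 0, 4, 2, 5, 8]
arr[mid]=1>-2: swap arr[3],arr[8]; hi=7 → [-3, -5, -2, 0, -4, -6, 6, -1, 1, 4, 2, 5, 8]
arr[mid]=0>-2: swap arr[3],arr[7]; hi=6 → [-3, -5, -2, -1, -4, -6, 6, 0, 1, 4, 2, 5, 8]
arr[mid]=-1>-2: swap arr[3],arr[6]; hi=5 → [-3, -5, -2, 6, -4, -6, -1, 0, 1, 4, 2, 5, 8]
arr[mid]=6>-2: swap arr[3],arr[5]; hi=4 → [-3, -5, -2, -6, -4, 6, -1, 0, 1, 4, 2, 5, 8]
arr[mid]=-6<-2: swap arr[2],arr[3]; lo=3,mid=4 → [-3, -5, -6, -2, -4, 6, -1, 0, 1, 4, 2, 5, 8]
arr[mid]=-4<-2: swap arr[3],arr[4]; lo=4,mid=5 → [-3, -5, -6, -4, -2, 6, -1, 0, 1, 4, 2, 5, 8]
end: lo=4, hi=4; arr = [-3, -5, -6, -4, -2, 6, -1, 0, 1, 4, 2, 5, 8]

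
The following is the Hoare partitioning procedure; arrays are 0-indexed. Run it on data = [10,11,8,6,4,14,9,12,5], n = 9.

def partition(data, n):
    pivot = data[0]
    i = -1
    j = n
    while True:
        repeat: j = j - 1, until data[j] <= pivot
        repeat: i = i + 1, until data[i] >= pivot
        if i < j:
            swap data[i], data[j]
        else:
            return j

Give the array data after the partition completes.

pivot=10
j stops at 8 (5), i stops at 0 (10); swap ⇒ [5,11,8,6,4,14,9,12,10]
j stops at 6 (9), i stops at 1 (11); swap ⇒ [5,9,8,6,4,14,11,12,10]
j stops at 4, i stops at 5; i≥j ⇒ return 4. data=[5,9,8,6,4,14,11,12,10]

[5,9,8,6,4,14,11,12,10]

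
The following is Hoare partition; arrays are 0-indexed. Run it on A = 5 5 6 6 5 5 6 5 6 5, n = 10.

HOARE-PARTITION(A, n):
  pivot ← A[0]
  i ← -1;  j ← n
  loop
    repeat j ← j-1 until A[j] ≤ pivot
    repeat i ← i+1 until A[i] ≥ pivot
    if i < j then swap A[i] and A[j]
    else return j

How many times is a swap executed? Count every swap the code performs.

4

pivot = A[0] = 5; i = -1, j = 10
j→9 (A[9]=5≤5), i→0 (A[0]=5≥5); i<j, swap → 5 5 6 6 5 5 6 5 6 5
j→7 (A[7]=5≤5), i→1 (A[1]=5≥5); i<j, swap → 5 5 6 6 5 5 6 5 6 5
j→5 (A[5]=5≤5), i→2 (A[2]=6≥5); i<j, swap → 5 5 5 6 5 6 6 5 6 5
j→4 (A[4]=5≤5), i→3 (A[3]=6≥5); i<j, swap → 5 5 5 5 6 6 6 5 6 5
j→3, i→4; i≥j, return j=3. A = 5 5 5 5 6 6 6 5 6 5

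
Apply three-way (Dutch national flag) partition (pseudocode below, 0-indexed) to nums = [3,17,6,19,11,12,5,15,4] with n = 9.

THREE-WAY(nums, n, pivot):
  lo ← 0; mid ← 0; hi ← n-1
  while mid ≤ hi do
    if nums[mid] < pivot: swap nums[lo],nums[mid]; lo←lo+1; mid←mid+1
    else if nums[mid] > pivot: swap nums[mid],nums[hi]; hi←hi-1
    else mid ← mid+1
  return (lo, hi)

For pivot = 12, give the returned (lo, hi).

lo=0 mid=0 hi=8
3<12: swap(0,0), lo=1 mid=1 ⇒ [3,17,6,19,11,12,5,15,4]
17>12: swap(1,8), hi=7 ⇒ [3,4,6,19,11,12,5,15,17]
4<12: swap(1,1), lo=2 mid=2 ⇒ [3,4,6,19,11,12,5,15,17]
6<12: swap(2,2), lo=3 mid=3 ⇒ [3,4,6,19,11,12,5,15,17]
19>12: swap(3,7), hi=6 ⇒ [3,4,6,15,11,12,5,19,17]
15>12: swap(3,6), hi=5 ⇒ [3,4,6,5,11,12,15,19,17]
5<12: swap(3,3), lo=4 mid=4 ⇒ [3,4,6,5,11,12,15,19,17]
11<12: swap(4,4), lo=5 mid=5 ⇒ [3,4,6,5,11,12,15,19,17]
12=12: mid=6
done. lo=5 hi=5; nums=[3,4,6,5,11,12,15,19,17]

(5, 5)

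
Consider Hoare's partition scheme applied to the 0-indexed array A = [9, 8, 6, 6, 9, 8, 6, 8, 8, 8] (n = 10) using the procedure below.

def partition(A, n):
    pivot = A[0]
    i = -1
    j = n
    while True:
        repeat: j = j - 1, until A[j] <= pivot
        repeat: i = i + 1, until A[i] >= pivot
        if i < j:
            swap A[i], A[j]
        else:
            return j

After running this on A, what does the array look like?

[8, 8, 6, 6, 8, 8, 6, 8, 9, 9]

pivot = A[0] = 9; i = -1, j = 10
j→9 (A[9]=8≤9), i→0 (A[0]=9≥9); i<j, swap → [8, 8, 6, 6, 9, 8, 6, 8, 8, 9]
j→8 (A[8]=8≤9), i→4 (A[4]=9≥9); i<j, swap → [8, 8, 6, 6, 8, 8, 6, 8, 9, 9]
j→7, i→8; i≥j, return j=7. A = [8, 8, 6, 6, 8, 8, 6, 8, 9, 9]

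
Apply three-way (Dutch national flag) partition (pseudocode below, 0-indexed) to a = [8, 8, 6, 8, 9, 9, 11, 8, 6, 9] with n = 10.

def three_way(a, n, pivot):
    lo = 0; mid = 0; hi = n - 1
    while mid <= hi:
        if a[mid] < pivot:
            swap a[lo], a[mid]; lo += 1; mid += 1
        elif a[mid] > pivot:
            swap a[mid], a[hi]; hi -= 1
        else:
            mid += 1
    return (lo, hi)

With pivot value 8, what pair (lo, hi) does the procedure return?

pivot = 8; lo=0, mid=0, hi=9
a[mid]=8=8: mid=1
a[mid]=8=8: mid=2
a[mid]=6<8: swap a[0],a[2]; lo=1,mid=3 → [6, 8, 8, 8, 9, 9, 11, 8, 6, 9]
a[mid]=8=8: mid=4
a[mid]=9>8: swap a[4],a[9]; hi=8 → [6, 8, 8, 8, 9, 9, 11, 8, 6, 9]
a[mid]=9>8: swap a[4],a[8]; hi=7 → [6, 8, 8, 8, 6, 9, 11, 8, 9, 9]
a[mid]=6<8: swap a[1],a[4]; lo=2,mid=5 → [6, 6, 8, 8, 8, 9, 11, 8, 9, 9]
a[mid]=9>8: swap a[5],a[7]; hi=6 → [6, 6, 8, 8, 8, 8, 11, 9, 9, 9]
a[mid]=8=8: mid=6
a[mid]=11>8: swap a[6],a[6]; hi=5 → [6, 6, 8, 8, 8, 8, 11, 9, 9, 9]
end: lo=2, hi=5; a = [6, 6, 8, 8, 8, 8, 11, 9, 9, 9]

(2, 5)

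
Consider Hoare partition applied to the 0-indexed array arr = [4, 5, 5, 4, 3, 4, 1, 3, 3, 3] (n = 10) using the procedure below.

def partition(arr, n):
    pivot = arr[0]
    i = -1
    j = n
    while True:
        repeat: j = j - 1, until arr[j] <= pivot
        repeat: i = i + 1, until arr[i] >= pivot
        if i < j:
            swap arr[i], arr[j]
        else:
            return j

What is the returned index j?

pivot = arr[0] = 4; i = -1, j = 10
j→9 (arr[9]=3≤4), i→0 (arr[0]=4≥4); i<j, swap → [3, 5, 5, 4, 3, 4, 1, 3, 3, 4]
j→8 (arr[8]=3≤4), i→1 (arr[1]=5≥4); i<j, swap → [3, 3, 5, 4, 3, 4, 1, 3, 5, 4]
j→7 (arr[7]=3≤4), i→2 (arr[2]=5≥4); i<j, swap → [3, 3, 3, 4, 3, 4, 1, 5, 5, 4]
j→6 (arr[6]=1≤4), i→3 (arr[3]=4≥4); i<j, swap → [3, 3, 3, 1, 3, 4, 4, 5, 5, 4]
j→5, i→5; i≥j, return j=5. arr = [3, 3, 3, 1, 3, 4, 4, 5, 5, 4]

5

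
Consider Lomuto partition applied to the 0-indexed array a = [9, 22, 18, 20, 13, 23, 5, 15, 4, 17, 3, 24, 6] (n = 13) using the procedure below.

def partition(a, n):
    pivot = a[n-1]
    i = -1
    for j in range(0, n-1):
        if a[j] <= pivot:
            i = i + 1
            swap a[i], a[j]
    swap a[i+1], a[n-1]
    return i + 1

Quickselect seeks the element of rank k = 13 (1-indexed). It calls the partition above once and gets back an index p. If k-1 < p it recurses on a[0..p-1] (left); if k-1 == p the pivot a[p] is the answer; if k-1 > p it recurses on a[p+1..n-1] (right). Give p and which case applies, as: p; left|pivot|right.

3; right

pivot = a[12] = 6; i = -1
j=0: a[0]=9 > 6 → no swap
j=1: a[1]=22 > 6 → no swap
j=2: a[2]=18 > 6 → no swap
j=3: a[3]=20 > 6 → no swap
j=4: a[4]=13 > 6 → no swap
j=5: a[5]=23 > 6 → no swap
j=6: a[6]=5 ≤ 6 → i=0, swap a[0],a[6] → [5, 22, 18, 20, 13, 23, 9, 15, 4, 17, 3, 24, 6]
j=7: a[7]=15 > 6 → no swap
j=8: a[8]=4 ≤ 6 → i=1, swap a[1],a[8] → [5, 4, 18, 20, 13, 23, 9, 15, 22, 17, 3, 24, 6]
j=9: a[9]=17 > 6 → no swap
j=10: a[10]=3 ≤ 6 → i=2, swap a[2],a[10] → [5, 4, 3, 20, 13, 23, 9, 15, 22, 17, 18, 24, 6]
j=11: a[11]=24 > 6 → no swap
final swap a[3],a[12] → [5, 4, 3, 6, 13, 23, 9, 15, 22, 17, 18, 24, 20]; return 3
p = 3; k-1 = 12 > 3 ⇒ right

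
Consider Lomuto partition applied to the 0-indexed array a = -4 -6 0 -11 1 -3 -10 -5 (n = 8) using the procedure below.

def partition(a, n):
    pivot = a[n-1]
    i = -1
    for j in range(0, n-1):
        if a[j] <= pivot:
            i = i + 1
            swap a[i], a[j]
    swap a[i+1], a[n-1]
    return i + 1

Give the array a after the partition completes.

-6 -11 -10 -5 1 -3 0 -4

pivot=-5, i=-1
j=0: -4>-5, skip
j=1: -6≤-5, i=0, swap(0,1) ⇒ -6 -4 0 -11 1 -3 -10 -5
j=2: 0>-5, skip
j=3: -11≤-5, i=1, swap(1,3) ⇒ -6 -11 0 -4 1 -3 -10 -5
j=4: 1>-5, skip
j=5: -3>-5, skip
j=6: -10≤-5, i=2, swap(2,6) ⇒ -6 -11 -10 -4 1 -3 0 -5
swap(3,7) ⇒ -6 -11 -10 -5 1 -3 0 -4; return 3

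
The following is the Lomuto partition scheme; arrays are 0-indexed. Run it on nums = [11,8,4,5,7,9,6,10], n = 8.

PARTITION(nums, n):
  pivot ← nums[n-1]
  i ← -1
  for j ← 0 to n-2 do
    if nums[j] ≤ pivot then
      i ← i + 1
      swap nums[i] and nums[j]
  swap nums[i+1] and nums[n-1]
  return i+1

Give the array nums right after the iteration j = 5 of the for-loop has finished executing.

pivot = nums[7] = 10; i = -1
j=0: nums[0]=11 > 10 → no swap
j=1: nums[1]=8 ≤ 10 → i=0, swap nums[0],nums[1] → [8,11,4,5,7,9,6,10]
j=2: nums[2]=4 ≤ 10 → i=1, swap nums[1],nums[2] → [8,4,11,5,7,9,6,10]
j=3: nums[3]=5 ≤ 10 → i=2, swap nums[2],nums[3] → [8,4,5,11,7,9,6,10]
j=4: nums[4]=7 ≤ 10 → i=3, swap nums[3],nums[4] → [8,4,5,7,11,9,6,10]
j=5: nums[5]=9 ≤ 10 → i=4, swap nums[4],nums[5] → [8,4,5,7,9,11,6,10]
(after j=5) nums = [8,4,5,7,9,11,6,10]

[8,4,5,7,9,11,6,10]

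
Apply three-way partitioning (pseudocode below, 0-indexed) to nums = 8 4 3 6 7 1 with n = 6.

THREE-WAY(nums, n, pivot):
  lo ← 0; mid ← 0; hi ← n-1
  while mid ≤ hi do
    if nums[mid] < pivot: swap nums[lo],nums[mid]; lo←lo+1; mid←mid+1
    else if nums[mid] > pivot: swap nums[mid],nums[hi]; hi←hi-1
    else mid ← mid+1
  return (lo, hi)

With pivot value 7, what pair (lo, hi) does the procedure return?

lo=0 mid=0 hi=5
8>7: swap(0,5), hi=4 ⇒ 1 4 3 6 7 8
1<7: swap(0,0), lo=1 mid=1 ⇒ 1 4 3 6 7 8
4<7: swap(1,1), lo=2 mid=2 ⇒ 1 4 3 6 7 8
3<7: swap(2,2), lo=3 mid=3 ⇒ 1 4 3 6 7 8
6<7: swap(3,3), lo=4 mid=4 ⇒ 1 4 3 6 7 8
7=7: mid=5
done. lo=4 hi=4; nums=1 4 3 6 7 8

(4, 4)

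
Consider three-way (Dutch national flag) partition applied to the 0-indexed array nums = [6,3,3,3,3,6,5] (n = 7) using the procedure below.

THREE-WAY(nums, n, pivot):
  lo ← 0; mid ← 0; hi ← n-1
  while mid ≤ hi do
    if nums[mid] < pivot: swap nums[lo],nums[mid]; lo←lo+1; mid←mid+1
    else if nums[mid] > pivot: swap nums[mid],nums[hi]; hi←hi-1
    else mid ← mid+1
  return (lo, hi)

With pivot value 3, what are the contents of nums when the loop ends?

[3,3,3,3,6,5,6]

pivot = 3; lo=0, mid=0, hi=6
nums[mid]=6>3: swap nums[0],nums[6]; hi=5 → [5,3,3,3,3,6,6]
nums[mid]=5>3: swap nums[0],nums[5]; hi=4 → [6,3,3,3,3,5,6]
nums[mid]=6>3: swap nums[0],nums[4]; hi=3 → [3,3,3,3,6,5,6]
nums[mid]=3=3: mid=1
nums[mid]=3=3: mid=2
nums[mid]=3=3: mid=3
nums[mid]=3=3: mid=4
end: lo=0, hi=3; nums = [3,3,3,3,6,5,6]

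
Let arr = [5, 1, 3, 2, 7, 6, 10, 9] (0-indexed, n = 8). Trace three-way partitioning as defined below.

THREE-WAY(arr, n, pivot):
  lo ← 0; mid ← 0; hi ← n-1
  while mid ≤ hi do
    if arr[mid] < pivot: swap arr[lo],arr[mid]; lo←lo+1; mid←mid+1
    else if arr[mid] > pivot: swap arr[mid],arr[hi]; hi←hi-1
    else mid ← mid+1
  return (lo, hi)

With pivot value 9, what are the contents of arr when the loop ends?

[5, 1, 3, 2, 7, 6, 9, 10]

pivot = 9; lo=0, mid=0, hi=7
arr[mid]=5<9: swap arr[0],arr[0]; lo=1,mid=1 → [5, 1, 3, 2, 7, 6, 10, 9]
arr[mid]=1<9: swap arr[1],arr[1]; lo=2,mid=2 → [5, 1, 3, 2, 7, 6, 10, 9]
arr[mid]=3<9: swap arr[2],arr[2]; lo=3,mid=3 → [5, 1, 3, 2, 7, 6, 10, 9]
arr[mid]=2<9: swap arr[3],arr[3]; lo=4,mid=4 → [5, 1, 3, 2, 7, 6, 10, 9]
arr[mid]=7<9: swap arr[4],arr[4]; lo=5,mid=5 → [5, 1, 3, 2, 7, 6, 10, 9]
arr[mid]=6<9: swap arr[5],arr[5]; lo=6,mid=6 → [5, 1, 3, 2, 7, 6, 10, 9]
arr[mid]=10>9: swap arr[6],arr[7]; hi=6 → [5, 1, 3, 2, 7, 6, 9, 10]
arr[mid]=9=9: mid=7
end: lo=6, hi=6; arr = [5, 1, 3, 2, 7, 6, 9, 10]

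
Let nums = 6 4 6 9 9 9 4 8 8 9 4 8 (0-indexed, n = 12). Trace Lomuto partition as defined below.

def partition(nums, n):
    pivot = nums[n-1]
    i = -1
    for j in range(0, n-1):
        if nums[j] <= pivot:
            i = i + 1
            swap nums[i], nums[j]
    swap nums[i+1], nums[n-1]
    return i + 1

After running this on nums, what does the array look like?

6 4 6 4 8 8 4 8 9 9 9 9

pivot = nums[11] = 8; i = -1
j=0: nums[0]=6 ≤ 8 → i=0, swap nums[0],nums[0] (no change) → 6 4 6 9 9 9 4 8 8 9 4 8
j=1: nums[1]=4 ≤ 8 → i=1, swap nums[1],nums[1] (no change) → 6 4 6 9 9 9 4 8 8 9 4 8
j=2: nums[2]=6 ≤ 8 → i=2, swap nums[2],nums[2] (no change) → 6 4 6 9 9 9 4 8 8 9 4 8
j=3: nums[3]=9 > 8 → no swap
j=4: nums[4]=9 > 8 → no swap
j=5: nums[5]=9 > 8 → no swap
j=6: nums[6]=4 ≤ 8 → i=3, swap nums[3],nums[6] → 6 4 6 4 9 9 9 8 8 9 4 8
j=7: nums[7]=8 ≤ 8 → i=4, swap nums[4],nums[7] → 6 4 6 4 8 9 9 9 8 9 4 8
j=8: nums[8]=8 ≤ 8 → i=5, swap nums[5],nums[8] → 6 4 6 4 8 8 9 9 9 9 4 8
j=9: nums[9]=9 > 8 → no swap
j=10: nums[10]=4 ≤ 8 → i=6, swap nums[6],nums[10] → 6 4 6 4 8 8 4 9 9 9 9 8
final swap nums[7],nums[11] → 6 4 6 4 8 8 4 8 9 9 9 9; return 7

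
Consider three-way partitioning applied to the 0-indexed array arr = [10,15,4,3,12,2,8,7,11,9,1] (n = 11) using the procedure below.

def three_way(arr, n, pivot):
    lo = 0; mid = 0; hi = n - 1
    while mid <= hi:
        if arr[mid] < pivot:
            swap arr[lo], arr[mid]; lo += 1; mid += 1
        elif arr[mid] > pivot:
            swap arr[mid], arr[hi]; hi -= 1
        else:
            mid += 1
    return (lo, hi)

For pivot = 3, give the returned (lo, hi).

(2, 2)

pivot = 3; lo=0, mid=0, hi=10
arr[mid]=10>3: swap arr[0],arr[10]; hi=9 → [1,15,4,3,12,2,8,7,11,9,10]
arr[mid]=1<3: swap arr[0],arr[0]; lo=1,mid=1 → [1,15,4,3,12,2,8,7,11,9,10]
arr[mid]=15>3: swap arr[1],arr[9]; hi=8 → [1,9,4,3,12,2,8,7,11,15,10]
arr[mid]=9>3: swap arr[1],arr[8]; hi=7 → [1,11,4,3,12,2,8,7,9,15,10]
arr[mid]=11>3: swap arr[1],arr[7]; hi=6 → [1,7,4,3,12,2,8,11,9,15,10]
arr[mid]=7>3: swap arr[1],arr[6]; hi=5 → [1,8,4,3,12,2,7,11,9,15,10]
arr[mid]=8>3: swap arr[1],arr[5]; hi=4 → [1,2,4,3,12,8,7,11,9,15,10]
arr[mid]=2<3: swap arr[1],arr[1]; lo=2,mid=2 → [1,2,4,3,12,8,7,11,9,15,10]
arr[mid]=4>3: swap arr[2],arr[4]; hi=3 → [1,2,12,3,4,8,7,11,9,15,10]
arr[mid]=12>3: swap arr[2],arr[3]; hi=2 → [1,2,3,12,4,8,7,11,9,15,10]
arr[mid]=3=3: mid=3
end: lo=2, hi=2; arr = [1,2,3,12,4,8,7,11,9,15,10]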